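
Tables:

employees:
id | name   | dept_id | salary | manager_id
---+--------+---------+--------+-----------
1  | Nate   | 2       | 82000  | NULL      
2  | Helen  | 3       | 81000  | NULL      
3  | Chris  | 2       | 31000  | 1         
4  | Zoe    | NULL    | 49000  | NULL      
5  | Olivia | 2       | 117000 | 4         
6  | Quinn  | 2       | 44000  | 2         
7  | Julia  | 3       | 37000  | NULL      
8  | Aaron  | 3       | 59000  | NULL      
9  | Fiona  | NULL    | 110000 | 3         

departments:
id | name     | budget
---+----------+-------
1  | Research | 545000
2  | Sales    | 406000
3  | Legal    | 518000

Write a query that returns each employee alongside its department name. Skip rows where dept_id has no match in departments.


INNER JOIN keeps only employees rows whose dept_id matches an id in departments. Walk through each employee:
  - employee 1 (Nate): dept_id=2 -> matches Sales
  - employee 2 (Helen): dept_id=3 -> matches Legal
  - employee 3 (Chris): dept_id=2 -> matches Sales
  - employee 4 (Zoe): dept_id=NULL, no match -> dropped
  - employee 5 (Olivia): dept_id=2 -> matches Sales
  - employee 6 (Quinn): dept_id=2 -> matches Sales
  - employee 7 (Julia): dept_id=3 -> matches Legal
  - employee 8 (Aaron): dept_id=3 -> matches Legal
  - employee 9 (Fiona): dept_id=NULL, no match -> dropped
So 2 of 9 rows are dropped.

SQL:
SELECT a.name, b.name AS department
FROM employees a
INNER JOIN departments b ON a.dept_id = b.id

Result:
name   | department
-------+-----------
Nate   | Sales     
Helen  | Legal     
Chris  | Sales     
Olivia | Sales     
Quinn  | Sales     
Julia  | Legal     
Aaron  | Legal     


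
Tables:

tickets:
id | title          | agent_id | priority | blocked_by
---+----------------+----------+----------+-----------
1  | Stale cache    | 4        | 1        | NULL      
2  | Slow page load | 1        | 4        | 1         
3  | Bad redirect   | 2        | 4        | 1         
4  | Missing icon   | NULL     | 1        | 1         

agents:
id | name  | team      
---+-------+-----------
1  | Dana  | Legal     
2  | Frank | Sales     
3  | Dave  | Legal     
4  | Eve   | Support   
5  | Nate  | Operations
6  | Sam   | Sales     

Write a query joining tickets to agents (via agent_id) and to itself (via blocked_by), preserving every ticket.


Two LEFT JOINs from the same base table tickets: one to agents via agent_id, one to tickets itself via blocked_by. Both are LEFT so every ticket is preserved.
Match against agents:
  - ticket 1 (Stale cache): agent_id=4 -> matches Eve
  - ticket 2 (Slow page load): agent_id=1 -> matches Dana
  - ticket 3 (Bad redirect): agent_id=2 -> matches Frank
  - ticket 4 (Missing icon): agent_id=NULL, no match -> kept with NULL
Match against tickets (self):
  - ticket 1 (Stale cache): blocked_by=NULL -> NULL
  - ticket 2 (Slow page load): blocked_by=1 -> Stale cache
  - ticket 3 (Bad redirect): blocked_by=1 -> Stale cache
  - ticket 4 (Missing icon): blocked_by=1 -> Stale cache

SQL:
SELECT a.title, b.name AS agent, c.title AS blocked_by
FROM tickets a
LEFT JOIN agents b ON a.agent_id = b.id
LEFT JOIN tickets c ON a.blocked_by = c.id

Result:
title          | agent | blocked_by 
---------------+-------+------------
Stale cache    | Eve   | NULL       
Slow page load | Dana  | Stale cache
Bad redirect   | Frank | Stale cache
Missing icon   | NULL  | Stale cache


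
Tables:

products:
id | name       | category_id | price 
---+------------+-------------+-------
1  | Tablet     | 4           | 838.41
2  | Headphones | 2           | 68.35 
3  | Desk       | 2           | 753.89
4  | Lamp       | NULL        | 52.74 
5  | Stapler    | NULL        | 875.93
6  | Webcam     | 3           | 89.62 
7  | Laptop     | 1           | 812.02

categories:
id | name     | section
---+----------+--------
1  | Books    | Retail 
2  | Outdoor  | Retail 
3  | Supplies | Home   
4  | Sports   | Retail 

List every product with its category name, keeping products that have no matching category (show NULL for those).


LEFT JOIN keeps every row from products (the left table); where category_id has no match in categories, the category columns become NULL. Walk through each product:
  - product 1 (Tablet): category_id=4 -> matches Sports
  - product 2 (Headphones): category_id=2 -> matches Outdoor
  - product 3 (Desk): category_id=2 -> matches Outdoor
  - product 4 (Lamp): category_id=NULL, no match -> kept with NULL
  - product 5 (Stapler): category_id=NULL, no match -> kept with NULL
  - product 6 (Webcam): category_id=3 -> matches Supplies
  - product 7 (Laptop): category_id=1 -> matches Books
All 7 rows appear; 2 have NULL category.

SQL:
SELECT a.name, b.name AS category
FROM products a
LEFT JOIN categories b ON a.category_id = b.id

Result:
name       | category
-----------+---------
Tablet     | Sports  
Headphones | Outdoor 
Desk       | Outdoor 
Lamp       | NULL    
Stapler    | NULL    
Webcam     | Supplies
Laptop     | Books   


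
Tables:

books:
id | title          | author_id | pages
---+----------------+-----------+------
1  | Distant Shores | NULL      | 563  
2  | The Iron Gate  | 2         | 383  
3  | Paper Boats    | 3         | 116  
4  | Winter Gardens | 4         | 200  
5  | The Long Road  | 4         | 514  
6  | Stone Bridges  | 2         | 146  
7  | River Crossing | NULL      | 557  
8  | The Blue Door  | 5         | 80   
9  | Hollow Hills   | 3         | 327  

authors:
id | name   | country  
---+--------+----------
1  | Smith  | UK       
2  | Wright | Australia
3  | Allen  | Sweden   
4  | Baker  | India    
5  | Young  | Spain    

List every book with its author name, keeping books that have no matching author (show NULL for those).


LEFT JOIN keeps every row from books (the left table); where author_id has no match in authors, the author columns become NULL. Walk through each book:
  - book 1 (Distant Shores): author_id=NULL, no match -> kept with NULL
  - book 2 (The Iron Gate): author_id=2 -> matches Wright
  - book 3 (Paper Boats): author_id=3 -> matches Allen
  - book 4 (Winter Gardens): author_id=4 -> matches Baker
  - book 5 (The Long Road): author_id=4 -> matches Baker
  - book 6 (Stone Bridges): author_id=2 -> matches Wright
  - book 7 (River Crossing): author_id=NULL, no match -> kept with NULL
  - book 8 (The Blue Door): author_id=5 -> matches Young
  - book 9 (Hollow Hills): author_id=3 -> matches Allen
All 9 rows appear; 2 have NULL author.

SQL:
SELECT a.title, b.name AS author
FROM books a
LEFT JOIN authors b ON a.author_id = b.id

Result:
title          | author
---------------+-------
Distant Shores | NULL  
The Iron Gate  | Wright
Paper Boats    | Allen 
Winter Gardens | Baker 
The Long Road  | Baker 
Stone Bridges  | Wright
River Crossing | NULL  
The Blue Door  | Young 
Hollow Hills   | Allen 


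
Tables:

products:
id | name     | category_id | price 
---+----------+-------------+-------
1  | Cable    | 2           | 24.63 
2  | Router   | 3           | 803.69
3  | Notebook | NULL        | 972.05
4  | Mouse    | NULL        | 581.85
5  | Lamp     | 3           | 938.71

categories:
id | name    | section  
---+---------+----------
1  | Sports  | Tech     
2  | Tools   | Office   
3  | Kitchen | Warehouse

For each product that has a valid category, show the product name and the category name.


INNER JOIN keeps only products rows whose category_id matches an id in categories. Walk through each product:
  - product 1 (Cable): category_id=2 -> matches Tools
  - product 2 (Router): category_id=3 -> matches Kitchen
  - product 3 (Notebook): category_id=NULL, no match -> dropped
  - product 4 (Mouse): category_id=NULL, no match -> dropped
  - product 5 (Lamp): category_id=3 -> matches Kitchen
So 2 of 5 rows are dropped.

SQL:
SELECT a.name, b.name AS category
FROM products a
INNER JOIN categories b ON a.category_id = b.id

Result:
name   | category
-------+---------
Cable  | Tools   
Router | Kitchen 
Lamp   | Kitchen 


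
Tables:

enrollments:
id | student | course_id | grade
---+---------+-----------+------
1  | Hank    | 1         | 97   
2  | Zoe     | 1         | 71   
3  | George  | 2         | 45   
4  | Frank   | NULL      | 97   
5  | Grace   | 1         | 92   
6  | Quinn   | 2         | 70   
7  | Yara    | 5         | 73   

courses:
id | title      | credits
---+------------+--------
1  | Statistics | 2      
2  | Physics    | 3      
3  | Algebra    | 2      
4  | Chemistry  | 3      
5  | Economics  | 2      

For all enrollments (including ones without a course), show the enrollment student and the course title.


LEFT JOIN keeps every row from enrollments (the left table); where course_id has no match in courses, the course columns become NULL. Walk through each enrollment:
  - enrollment 1 (Hank): course_id=1 -> matches Statistics
  - enrollment 2 (Zoe): course_id=1 -> matches Statistics
  - enrollment 3 (George): course_id=2 -> matches Physics
  - enrollment 4 (Frank): course_id=NULL, no match -> kept with NULL
  - enrollment 5 (Grace): course_id=1 -> matches Statistics
  - enrollment 6 (Quinn): course_id=2 -> matches Physics
  - enrollment 7 (Yara): course_id=5 -> matches Economics
All 7 rows appear; 1 has NULL course.

SQL:
SELECT a.student, b.title AS course
FROM enrollments a
LEFT JOIN courses b ON a.course_id = b.id

Result:
student | course    
--------+-----------
Hank    | Statistics
Zoe     | Statistics
George  | Physics   
Frank   | NULL      
Grace   | Statistics
Quinn   | Physics   
Yara    | Economics 


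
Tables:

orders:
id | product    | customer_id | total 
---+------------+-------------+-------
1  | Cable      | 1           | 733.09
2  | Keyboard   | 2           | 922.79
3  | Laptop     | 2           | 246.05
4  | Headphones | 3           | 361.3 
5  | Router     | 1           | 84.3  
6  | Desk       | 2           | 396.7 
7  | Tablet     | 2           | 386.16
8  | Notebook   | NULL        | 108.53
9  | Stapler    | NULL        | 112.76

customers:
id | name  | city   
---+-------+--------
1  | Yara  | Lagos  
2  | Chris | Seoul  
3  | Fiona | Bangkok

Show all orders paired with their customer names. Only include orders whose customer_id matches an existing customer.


INNER JOIN keeps only orders rows whose customer_id matches an id in customers. Walk through each order:
  - order 1 (Cable): customer_id=1 -> matches Yara
  - order 2 (Keyboard): customer_id=2 -> matches Chris
  - order 3 (Laptop): customer_id=2 -> matches Chris
  - order 4 (Headphones): customer_id=3 -> matches Fiona
  - order 5 (Router): customer_id=1 -> matches Yara
  - order 6 (Desk): customer_id=2 -> matches Chris
  - order 7 (Tablet): customer_id=2 -> matches Chris
  - order 8 (Notebook): customer_id=NULL, no match -> dropped
  - order 9 (Stapler): customer_id=NULL, no match -> dropped
So 2 of 9 rows are dropped.

SQL:
SELECT a.product, b.name AS customer
FROM orders a
INNER JOIN customers b ON a.customer_id = b.id

Result:
product    | customer
-----------+---------
Cable      | Yara    
Keyboard   | Chris   
Laptop     | Chris   
Headphones | Fiona   
Router     | Yara    
Desk       | Chris   
Tablet     | Chris   


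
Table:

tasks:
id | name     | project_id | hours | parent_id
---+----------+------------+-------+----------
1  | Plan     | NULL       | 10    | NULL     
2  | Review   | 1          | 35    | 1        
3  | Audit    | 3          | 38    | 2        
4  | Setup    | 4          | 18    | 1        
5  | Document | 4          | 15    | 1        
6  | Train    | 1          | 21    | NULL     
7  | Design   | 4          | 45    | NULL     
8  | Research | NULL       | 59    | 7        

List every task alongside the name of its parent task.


This is a self-join: tasks is joined to a second copy of itself, matching each row's parent_id to another row's id. Use LEFT JOIN so rows with parent_id=NULL are kept.
  - task 1 (Plan): parent_id=NULL -> NULL
  - task 2 (Review): parent_id=1 -> Plan
  - task 3 (Audit): parent_id=2 -> Review
  - task 4 (Setup): parent_id=1 -> Plan
  - task 5 (Document): parent_id=1 -> Plan
  - task 6 (Train): parent_id=NULL -> NULL
  - task 7 (Design): parent_id=NULL -> NULL
  - task 8 (Research): parent_id=7 -> Design

SQL:
SELECT a.name AS item, b.name AS parent
FROM tasks a
LEFT JOIN tasks b ON a.parent_id = b.id

Result:
item     | parent
---------+-------
Plan     | NULL  
Review   | Plan  
Audit    | Review
Setup    | Plan  
Document | Plan  
Train    | NULL  
Design   | NULL  
Research | Design


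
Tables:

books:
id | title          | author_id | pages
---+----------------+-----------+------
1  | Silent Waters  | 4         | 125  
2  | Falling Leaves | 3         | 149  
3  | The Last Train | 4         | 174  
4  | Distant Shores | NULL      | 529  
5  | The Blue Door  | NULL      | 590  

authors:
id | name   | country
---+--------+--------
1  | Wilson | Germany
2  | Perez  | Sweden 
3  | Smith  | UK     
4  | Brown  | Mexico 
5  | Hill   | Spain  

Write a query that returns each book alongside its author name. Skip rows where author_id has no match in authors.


INNER JOIN keeps only books rows whose author_id matches an id in authors. Walk through each book:
  - book 1 (Silent Waters): author_id=4 -> matches Brown
  - book 2 (Falling Leaves): author_id=3 -> matches Smith
  - book 3 (The Last Train): author_id=4 -> matches Brown
  - book 4 (Distant Shores): author_id=NULL, no match -> dropped
  - book 5 (The Blue Door): author_id=NULL, no match -> dropped
So 2 of 5 rows are dropped.

SQL:
SELECT a.title, b.name AS author
FROM books a
INNER JOIN authors b ON a.author_id = b.id

Result:
title          | author
---------------+-------
Silent Waters  | Brown 
Falling Leaves | Smith 
The Last Train | Brown 


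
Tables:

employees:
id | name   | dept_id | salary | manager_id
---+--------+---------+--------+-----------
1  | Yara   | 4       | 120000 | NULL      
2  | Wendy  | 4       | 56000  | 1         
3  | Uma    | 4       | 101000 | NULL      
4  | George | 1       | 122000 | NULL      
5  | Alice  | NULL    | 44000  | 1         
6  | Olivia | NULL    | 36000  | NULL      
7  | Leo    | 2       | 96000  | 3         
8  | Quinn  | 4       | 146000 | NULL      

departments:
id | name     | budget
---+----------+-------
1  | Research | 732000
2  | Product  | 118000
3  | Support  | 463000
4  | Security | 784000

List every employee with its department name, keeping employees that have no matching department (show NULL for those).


LEFT JOIN keeps every row from employees (the left table); where dept_id has no match in departments, the department columns become NULL. Walk through each employee:
  - employee 1 (Yara): dept_id=4 -> matches Security
  - employee 2 (Wendy): dept_id=4 -> matches Security
  - employee 3 (Uma): dept_id=4 -> matches Security
  - employee 4 (George): dept_id=1 -> matches Research
  - employee 5 (Alice): dept_id=NULL, no match -> kept with NULL
  - employee 6 (Olivia): dept_id=NULL, no match -> kept with NULL
  - employee 7 (Leo): dept_id=2 -> matches Product
  - employee 8 (Quinn): dept_id=4 -> matches Security
All 8 rows appear; 2 have NULL department.

SQL:
SELECT a.name, b.name AS department
FROM employees a
LEFT JOIN departments b ON a.dept_id = b.id

Result:
name   | department
-------+-----------
Yara   | Security  
Wendy  | Security  
Uma    | Security  
George | Research  
Alice  | NULL      
Olivia | NULL      
Leo    | Product   
Quinn  | Security  


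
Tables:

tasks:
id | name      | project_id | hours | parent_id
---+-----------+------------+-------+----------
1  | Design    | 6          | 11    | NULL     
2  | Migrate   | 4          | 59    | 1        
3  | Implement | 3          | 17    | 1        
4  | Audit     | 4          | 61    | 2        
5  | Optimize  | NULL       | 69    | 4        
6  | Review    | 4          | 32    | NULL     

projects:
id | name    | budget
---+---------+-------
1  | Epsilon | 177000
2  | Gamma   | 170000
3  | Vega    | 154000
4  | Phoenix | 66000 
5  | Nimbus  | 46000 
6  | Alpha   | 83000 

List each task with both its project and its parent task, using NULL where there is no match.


Two LEFT JOINs from the same base table tasks: one to projects via project_id, one to tasks itself via parent_id. Both are LEFT so every task is preserved.
Match against projects:
  - task 1 (Design): project_id=6 -> matches Alpha
  - task 2 (Migrate): project_id=4 -> matches Phoenix
  - task 3 (Implement): project_id=3 -> matches Vega
  - task 4 (Audit): project_id=4 -> matches Phoenix
  - task 5 (Optimize): project_id=NULL, no match -> kept with NULL
  - task 6 (Review): project_id=4 -> matches Phoenix
Match against tasks (self):
  - task 1 (Design): parent_id=NULL -> NULL
  - task 2 (Migrate): parent_id=1 -> Design
  - task 3 (Implement): parent_id=1 -> Design
  - task 4 (Audit): parent_id=2 -> Migrate
  - task 5 (Optimize): parent_id=4 -> Audit
  - task 6 (Review): parent_id=NULL -> NULL

SQL:
SELECT a.name, b.name AS project, c.name AS parent
FROM tasks a
LEFT JOIN projects b ON a.project_id = b.id
LEFT JOIN tasks c ON a.parent_id = c.id

Result:
name      | project | parent 
----------+---------+--------
Design    | Alpha   | NULL   
Migrate   | Phoenix | Design 
Implement | Vega    | Design 
Audit     | Phoenix | Migrate
Optimize  | NULL    | Audit  
Review    | Phoenix | NULL   


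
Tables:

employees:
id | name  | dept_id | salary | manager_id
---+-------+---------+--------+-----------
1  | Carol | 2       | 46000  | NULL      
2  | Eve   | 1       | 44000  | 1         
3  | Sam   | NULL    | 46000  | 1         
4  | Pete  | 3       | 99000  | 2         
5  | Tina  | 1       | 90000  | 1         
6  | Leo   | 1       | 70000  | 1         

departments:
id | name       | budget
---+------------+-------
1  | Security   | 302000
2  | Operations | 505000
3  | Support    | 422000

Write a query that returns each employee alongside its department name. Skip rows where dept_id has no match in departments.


INNER JOIN keeps only employees rows whose dept_id matches an id in departments. Walk through each employee:
  - employee 1 (Carol): dept_id=2 -> matches Operations
  - employee 2 (Eve): dept_id=1 -> matches Security
  - employee 3 (Sam): dept_id=NULL, no match -> dropped
  - employee 4 (Pete): dept_id=3 -> matches Support
  - employee 5 (Tina): dept_id=1 -> matches Security
  - employee 6 (Leo): dept_id=1 -> matches Security
So 1 of 6 rows is dropped.

SQL:
SELECT a.name, b.name AS department
FROM employees a
INNER JOIN departments b ON a.dept_id = b.id

Result:
name  | department
------+-----------
Carol | Operations
Eve   | Security  
Pete  | Support   
Tina  | Security  
Leo   | Security  


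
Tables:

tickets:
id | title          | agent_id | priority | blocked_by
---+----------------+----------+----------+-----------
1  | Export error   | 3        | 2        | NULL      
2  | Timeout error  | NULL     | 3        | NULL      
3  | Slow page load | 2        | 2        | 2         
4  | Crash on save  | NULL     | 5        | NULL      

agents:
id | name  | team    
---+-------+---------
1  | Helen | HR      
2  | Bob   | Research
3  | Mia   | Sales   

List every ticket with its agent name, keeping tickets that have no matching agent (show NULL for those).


LEFT JOIN keeps every row from tickets (the left table); where agent_id has no match in agents, the agent columns become NULL. Walk through each ticket:
  - ticket 1 (Export error): agent_id=3 -> matches Mia
  - ticket 2 (Timeout error): agent_id=NULL, no match -> kept with NULL
  - ticket 3 (Slow page load): agent_id=2 -> matches Bob
  - ticket 4 (Crash on save): agent_id=NULL, no match -> kept with NULL
All 4 rows appear; 2 have NULL agent.

SQL:
SELECT a.title, b.name AS agent
FROM tickets a
LEFT JOIN agents b ON a.agent_id = b.id

Result:
title          | agent
---------------+------
Export error   | Mia  
Timeout error  | NULL 
Slow page load | Bob  
Crash on save  | NULL 


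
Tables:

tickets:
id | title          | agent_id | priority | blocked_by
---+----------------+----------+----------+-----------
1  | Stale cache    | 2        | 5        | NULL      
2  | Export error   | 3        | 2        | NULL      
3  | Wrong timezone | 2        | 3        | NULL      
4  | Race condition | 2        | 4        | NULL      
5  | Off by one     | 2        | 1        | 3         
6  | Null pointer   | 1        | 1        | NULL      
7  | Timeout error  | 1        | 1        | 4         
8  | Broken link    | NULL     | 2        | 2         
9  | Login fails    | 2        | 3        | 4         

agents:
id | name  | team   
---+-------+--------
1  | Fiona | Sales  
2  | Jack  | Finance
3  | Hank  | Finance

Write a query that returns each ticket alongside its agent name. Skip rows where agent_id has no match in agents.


INNER JOIN keeps only tickets rows whose agent_id matches an id in agents. Walk through each ticket:
  - ticket 1 (Stale cache): agent_id=2 -> matches Jack
  - ticket 2 (Export error): agent_id=3 -> matches Hank
  - ticket 3 (Wrong timezone): agent_id=2 -> matches Jack
  - ticket 4 (Race condition): agent_id=2 -> matches Jack
  - ticket 5 (Off by one): agent_id=2 -> matches Jack
  - ticket 6 (Null pointer): agent_id=1 -> matches Fiona
  - ticket 7 (Timeout error): agent_id=1 -> matches Fiona
  - ticket 8 (Broken link): agent_id=NULL, no match -> dropped
  - ticket 9 (Login fails): agent_id=2 -> matches Jack
So 1 of 9 rows is dropped.

SQL:
SELECT a.title, b.name AS agent
FROM tickets a
INNER JOIN agents b ON a.agent_id = b.id

Result:
title          | agent
---------------+------
Stale cache    | Jack 
Export error   | Hank 
Wrong timezone | Jack 
Race condition | Jack 
Off by one     | Jack 
Null pointer   | Fiona
Timeout error  | Fiona
Login fails    | Jack 


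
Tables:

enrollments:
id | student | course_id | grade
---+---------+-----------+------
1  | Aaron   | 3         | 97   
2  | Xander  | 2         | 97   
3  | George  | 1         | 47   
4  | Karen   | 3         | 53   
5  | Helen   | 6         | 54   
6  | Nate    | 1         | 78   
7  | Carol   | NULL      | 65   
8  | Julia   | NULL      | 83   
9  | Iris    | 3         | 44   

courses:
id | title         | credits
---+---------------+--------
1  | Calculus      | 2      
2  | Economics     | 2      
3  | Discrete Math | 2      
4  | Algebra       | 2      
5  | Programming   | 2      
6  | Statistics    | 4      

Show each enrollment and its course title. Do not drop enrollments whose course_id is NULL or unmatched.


LEFT JOIN keeps every row from enrollments (the left table); where course_id has no match in courses, the course columns become NULL. Walk through each enrollment:
  - enrollment 1 (Aaron): course_id=3 -> matches Discrete Math
  - enrollment 2 (Xander): course_id=2 -> matches Economics
  - enrollment 3 (George): course_id=1 -> matches Calculus
  - enrollment 4 (Karen): course_id=3 -> matches Discrete Math
  - enrollment 5 (Helen): course_id=6 -> matches Statistics
  - enrollment 6 (Nate): course_id=1 -> matches Calculus
  - enrollment 7 (Carol): course_id=NULL, no match -> kept with NULL
  - enrollment 8 (Julia): course_id=NULL, no match -> kept with NULL
  - enrollment 9 (Iris): course_id=3 -> matches Discrete Math
All 9 rows appear; 2 have NULL course.

SQL:
SELECT a.student, b.title AS course
FROM enrollments a
LEFT JOIN courses b ON a.course_id = b.id

Result:
student | course       
--------+--------------
Aaron   | Discrete Math
Xander  | Economics    
George  | Calculus     
Karen   | Discrete Math
Helen   | Statistics   
Nate    | Calculus     
Carol   | NULL         
Julia   | NULL         
Iris    | Discrete Math


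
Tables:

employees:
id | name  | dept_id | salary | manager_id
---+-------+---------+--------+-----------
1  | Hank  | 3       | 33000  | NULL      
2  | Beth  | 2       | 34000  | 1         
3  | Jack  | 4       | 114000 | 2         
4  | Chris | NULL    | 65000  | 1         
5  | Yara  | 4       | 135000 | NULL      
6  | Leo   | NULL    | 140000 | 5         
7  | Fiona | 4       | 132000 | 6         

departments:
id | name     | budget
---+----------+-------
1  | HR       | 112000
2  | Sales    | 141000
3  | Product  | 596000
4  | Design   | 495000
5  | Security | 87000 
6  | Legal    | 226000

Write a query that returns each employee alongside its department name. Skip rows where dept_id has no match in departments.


INNER JOIN keeps only employees rows whose dept_id matches an id in departments. Walk through each employee:
  - employee 1 (Hank): dept_id=3 -> matches Product
  - employee 2 (Beth): dept_id=2 -> matches Sales
  - employee 3 (Jack): dept_id=4 -> matches Design
  - employee 4 (Chris): dept_id=NULL, no match -> dropped
  - employee 5 (Yara): dept_id=4 -> matches Design
  - employee 6 (Leo): dept_id=NULL, no match -> dropped
  - employee 7 (Fiona): dept_id=4 -> matches Design
So 2 of 7 rows are dropped.

SQL:
SELECT a.name, b.name AS department
FROM employees a
INNER JOIN departments b ON a.dept_id = b.id

Result:
name  | department
------+-----------
Hank  | Product   
Beth  | Sales     
Jack  | Design    
Yara  | Design    
Fiona | Design    


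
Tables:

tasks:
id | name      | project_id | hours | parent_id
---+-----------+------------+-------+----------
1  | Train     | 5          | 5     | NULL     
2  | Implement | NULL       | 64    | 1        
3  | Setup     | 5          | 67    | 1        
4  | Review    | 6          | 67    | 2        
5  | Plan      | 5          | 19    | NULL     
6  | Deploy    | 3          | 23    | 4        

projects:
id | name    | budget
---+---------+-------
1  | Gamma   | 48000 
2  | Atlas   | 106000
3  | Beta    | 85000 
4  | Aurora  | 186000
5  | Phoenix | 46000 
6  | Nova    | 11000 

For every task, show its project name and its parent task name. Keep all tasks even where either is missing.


Two LEFT JOINs from the same base table tasks: one to projects via project_id, one to tasks itself via parent_id. Both are LEFT so every task is preserved.
Match against projects:
  - task 1 (Train): project_id=5 -> matches Phoenix
  - task 2 (Implement): project_id=NULL, no match -> kept with NULL
  - task 3 (Setup): project_id=5 -> matches Phoenix
  - task 4 (Review): project_id=6 -> matches Nova
  - task 5 (Plan): project_id=5 -> matches Phoenix
  - task 6 (Deploy): project_id=3 -> matches Beta
Match against tasks (self):
  - task 1 (Train): parent_id=NULL -> NULL
  - task 2 (Implement): parent_id=1 -> Train
  - task 3 (Setup): parent_id=1 -> Train
  - task 4 (Review): parent_id=2 -> Implement
  - task 5 (Plan): parent_id=NULL -> NULL
  - task 6 (Deploy): parent_id=4 -> Review

SQL:
SELECT a.name, b.name AS project, c.name AS parent
FROM tasks a
LEFT JOIN projects b ON a.project_id = b.id
LEFT JOIN tasks c ON a.parent_id = c.id

Result:
name      | project | parent   
----------+---------+----------
Train     | Phoenix | NULL     
Implement | NULL    | Train    
Setup     | Phoenix | Train    
Review    | Nova    | Implement
Plan      | Phoenix | NULL     
Deploy    | Beta    | Review   


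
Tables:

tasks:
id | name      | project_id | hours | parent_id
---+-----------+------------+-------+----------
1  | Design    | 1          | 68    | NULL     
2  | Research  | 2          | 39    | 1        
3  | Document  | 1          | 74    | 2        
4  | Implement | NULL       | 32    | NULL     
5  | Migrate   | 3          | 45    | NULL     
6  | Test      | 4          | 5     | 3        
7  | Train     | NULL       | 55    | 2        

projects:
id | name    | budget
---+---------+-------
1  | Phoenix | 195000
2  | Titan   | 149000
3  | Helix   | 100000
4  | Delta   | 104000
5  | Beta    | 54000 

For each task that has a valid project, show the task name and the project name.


INNER JOIN keeps only tasks rows whose project_id matches an id in projects. Walk through each task:
  - task 1 (Design): project_id=1 -> matches Phoenix
  - task 2 (Research): project_id=2 -> matches Titan
  - task 3 (Document): project_id=1 -> matches Phoenix
  - task 4 (Implement): project_id=NULL, no match -> dropped
  - task 5 (Migrate): project_id=3 -> matches Helix
  - task 6 (Test): project_id=4 -> matches Delta
  - task 7 (Train): project_id=NULL, no match -> dropped
So 2 of 7 rows are dropped.

SQL:
SELECT a.name, b.name AS project
FROM tasks a
INNER JOIN projects b ON a.project_id = b.id

Result:
name     | project
---------+--------
Design   | Phoenix
Research | Titan  
Document | Phoenix
Migrate  | Helix  
Test     | Delta  


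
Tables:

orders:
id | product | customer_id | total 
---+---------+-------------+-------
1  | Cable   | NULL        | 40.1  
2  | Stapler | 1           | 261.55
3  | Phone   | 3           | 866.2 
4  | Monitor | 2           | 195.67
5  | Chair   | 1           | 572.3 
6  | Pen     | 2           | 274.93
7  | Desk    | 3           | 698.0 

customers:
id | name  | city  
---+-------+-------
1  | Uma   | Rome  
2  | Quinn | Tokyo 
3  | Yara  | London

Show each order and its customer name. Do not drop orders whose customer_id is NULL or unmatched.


LEFT JOIN keeps every row from orders (the left table); where customer_id has no match in customers, the customer columns become NULL. Walk through each order:
  - order 1 (Cable): customer_id=NULL, no match -> kept with NULL
  - order 2 (Stapler): customer_id=1 -> matches Uma
  - order 3 (Phone): customer_id=3 -> matches Yara
  - order 4 (Monitor): customer_id=2 -> matches Quinn
  - order 5 (Chair): customer_id=1 -> matches Uma
  - order 6 (Pen): customer_id=2 -> matches Quinn
  - order 7 (Desk): customer_id=3 -> matches Yara
All 7 rows appear; 1 has NULL customer.

SQL:
SELECT a.product, b.name AS customer
FROM orders a
LEFT JOIN customers b ON a.customer_id = b.id

Result:
product | customer
--------+---------
Cable   | NULL    
Stapler | Uma     
Phone   | Yara    
Monitor | Quinn   
Chair   | Uma     
Pen     | Quinn   
Desk    | Yara    


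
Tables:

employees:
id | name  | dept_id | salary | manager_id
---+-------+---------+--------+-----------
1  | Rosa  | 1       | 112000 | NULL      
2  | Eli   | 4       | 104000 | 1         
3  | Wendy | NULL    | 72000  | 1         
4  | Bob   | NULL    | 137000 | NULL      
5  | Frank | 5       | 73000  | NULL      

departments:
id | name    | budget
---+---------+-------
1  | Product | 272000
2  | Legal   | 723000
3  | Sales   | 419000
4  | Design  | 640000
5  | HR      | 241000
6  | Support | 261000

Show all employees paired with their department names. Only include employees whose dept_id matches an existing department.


INNER JOIN keeps only employees rows whose dept_id matches an id in departments. Walk through each employee:
  - employee 1 (Rosa): dept_id=1 -> matches Product
  - employee 2 (Eli): dept_id=4 -> matches Design
  - employee 3 (Wendy): dept_id=NULL, no match -> dropped
  - employee 4 (Bob): dept_id=NULL, no match -> dropped
  - employee 5 (Frank): dept_id=5 -> matches HR
So 2 of 5 rows are dropped.

SQL:
SELECT a.name, b.name AS department
FROM employees a
INNER JOIN departments b ON a.dept_id = b.id

Result:
name  | department
------+-----------
Rosa  | Product   
Eli   | Design    
Frank | HR        


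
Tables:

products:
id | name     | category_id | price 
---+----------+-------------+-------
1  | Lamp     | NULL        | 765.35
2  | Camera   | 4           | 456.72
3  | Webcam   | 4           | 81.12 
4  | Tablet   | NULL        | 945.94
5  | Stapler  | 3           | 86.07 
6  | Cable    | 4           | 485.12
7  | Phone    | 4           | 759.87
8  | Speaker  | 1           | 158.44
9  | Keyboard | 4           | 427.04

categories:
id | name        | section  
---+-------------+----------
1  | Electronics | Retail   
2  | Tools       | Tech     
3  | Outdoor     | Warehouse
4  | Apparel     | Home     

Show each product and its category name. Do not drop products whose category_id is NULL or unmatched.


LEFT JOIN keeps every row from products (the left table); where category_id has no match in categories, the category columns become NULL. Walk through each product:
  - product 1 (Lamp): category_id=NULL, no match -> kept with NULL
  - product 2 (Camera): category_id=4 -> matches Apparel
  - product 3 (Webcam): category_id=4 -> matches Apparel
  - product 4 (Tablet): category_id=NULL, no match -> kept with NULL
  - product 5 (Stapler): category_id=3 -> matches Outdoor
  - product 6 (Cable): category_id=4 -> matches Apparel
  - product 7 (Phone): category_id=4 -> matches Apparel
  - product 8 (Speaker): category_id=1 -> matches Electronics
  - product 9 (Keyboard): category_id=4 -> matches Apparel
All 9 rows appear; 2 have NULL category.

SQL:
SELECT a.name, b.name AS category
FROM products a
LEFT JOIN categories b ON a.category_id = b.id

Result:
name     | category   
---------+------------
Lamp     | NULL       
Camera   | Apparel    
Webcam   | Apparel    
Tablet   | NULL       
Stapler  | Outdoor    
Cable    | Apparel    
Phone    | Apparel    
Speaker  | Electronics
Keyboard | Apparel    


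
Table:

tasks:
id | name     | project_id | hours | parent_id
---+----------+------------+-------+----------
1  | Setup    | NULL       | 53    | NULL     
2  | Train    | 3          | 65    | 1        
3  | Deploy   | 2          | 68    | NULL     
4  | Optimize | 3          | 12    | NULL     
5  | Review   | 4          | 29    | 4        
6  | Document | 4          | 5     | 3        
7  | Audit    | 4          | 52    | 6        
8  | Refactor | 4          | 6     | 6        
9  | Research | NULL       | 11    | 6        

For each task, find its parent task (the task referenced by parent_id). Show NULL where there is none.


This is a self-join: tasks is joined to a second copy of itself, matching each row's parent_id to another row's id. Use LEFT JOIN so rows with parent_id=NULL are kept.
  - task 1 (Setup): parent_id=NULL -> NULL
  - task 2 (Train): parent_id=1 -> Setup
  - task 3 (Deploy): parent_id=NULL -> NULL
  - task 4 (Optimize): parent_id=NULL -> NULL
  - task 5 (Review): parent_id=4 -> Optimize
  - task 6 (Document): parent_id=3 -> Deploy
  - task 7 (Audit): parent_id=6 -> Document
  - task 8 (Refactor): parent_id=6 -> Document
  - task 9 (Research): parent_id=6 -> Document

SQL:
SELECT a.name AS item, b.name AS parent
FROM tasks a
LEFT JOIN tasks b ON a.parent_id = b.id

Result:
item     | parent  
---------+---------
Setup    | NULL    
Train    | Setup   
Deploy   | NULL    
Optimize | NULL    
Review   | Optimize
Document | Deploy  
Audit    | Document
Refactor | Document
Research | Document


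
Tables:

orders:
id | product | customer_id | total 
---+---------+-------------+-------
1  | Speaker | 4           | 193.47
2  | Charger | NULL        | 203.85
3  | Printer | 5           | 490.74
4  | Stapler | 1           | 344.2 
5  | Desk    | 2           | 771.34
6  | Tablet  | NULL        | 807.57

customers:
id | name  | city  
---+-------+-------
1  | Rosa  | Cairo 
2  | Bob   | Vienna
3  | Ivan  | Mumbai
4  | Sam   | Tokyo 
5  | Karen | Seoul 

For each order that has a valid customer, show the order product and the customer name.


INNER JOIN keeps only orders rows whose customer_id matches an id in customers. Walk through each order:
  - order 1 (Speaker): customer_id=4 -> matches Sam
  - order 2 (Charger): customer_id=NULL, no match -> dropped
  - order 3 (Printer): customer_id=5 -> matches Karen
  - order 4 (Stapler): customer_id=1 -> matches Rosa
  - order 5 (Desk): customer_id=2 -> matches Bob
  - order 6 (Tablet): customer_id=NULL, no match -> dropped
So 2 of 6 rows are dropped.

SQL:
SELECT a.product, b.name AS customer
FROM orders a
INNER JOIN customers b ON a.customer_id = b.id

Result:
product | customer
--------+---------
Speaker | Sam     
Printer | Karen   
Stapler | Rosa    
Desk    | Bob     


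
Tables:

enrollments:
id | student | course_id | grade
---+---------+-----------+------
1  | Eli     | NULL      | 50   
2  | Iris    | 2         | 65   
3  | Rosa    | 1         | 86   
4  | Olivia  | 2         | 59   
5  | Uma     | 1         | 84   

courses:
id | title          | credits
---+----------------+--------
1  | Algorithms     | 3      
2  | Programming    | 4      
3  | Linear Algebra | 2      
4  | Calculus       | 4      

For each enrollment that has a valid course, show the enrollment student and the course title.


INNER JOIN keeps only enrollments rows whose course_id matches an id in courses. Walk through each enrollment:
  - enrollment 1 (Eli): course_id=NULL, no match -> dropped
  - enrollment 2 (Iris): course_id=2 -> matches Programming
  - enrollment 3 (Rosa): course_id=1 -> matches Algorithms
  - enrollment 4 (Olivia): course_id=2 -> matches Programming
  - enrollment 5 (Uma): course_id=1 -> matches Algorithms
So 1 of 5 rows is dropped.

SQL:
SELECT a.student, b.title AS course
FROM enrollments a
INNER JOIN courses b ON a.course_id = b.id

Result:
student | course     
--------+------------
Iris    | Programming
Rosa    | Algorithms 
Olivia  | Programming
Uma     | Algorithms 


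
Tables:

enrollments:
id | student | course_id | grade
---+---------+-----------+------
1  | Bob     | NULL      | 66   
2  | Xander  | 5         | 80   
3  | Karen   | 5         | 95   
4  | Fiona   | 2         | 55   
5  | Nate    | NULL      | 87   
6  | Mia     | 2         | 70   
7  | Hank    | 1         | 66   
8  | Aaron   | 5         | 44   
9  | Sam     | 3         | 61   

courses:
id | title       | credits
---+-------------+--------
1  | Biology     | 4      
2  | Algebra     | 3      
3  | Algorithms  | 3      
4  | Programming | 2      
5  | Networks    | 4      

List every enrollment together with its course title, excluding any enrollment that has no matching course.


INNER JOIN keeps only enrollments rows whose course_id matches an id in courses. Walk through each enrollment:
  - enrollment 1 (Bob): course_id=NULL, no match -> dropped
  - enrollment 2 (Xander): course_id=5 -> matches Networks
  - enrollment 3 (Karen): course_id=5 -> matches Networks
  - enrollment 4 (Fiona): course_id=2 -> matches Algebra
  - enrollment 5 (Nate): course_id=NULL, no match -> dropped
  - enrollment 6 (Mia): course_id=2 -> matches Algebra
  - enrollment 7 (Hank): course_id=1 -> matches Biology
  - enrollment 8 (Aaron): course_id=5 -> matches Networks
  - enrollment 9 (Sam): course_id=3 -> matches Algorithms
So 2 of 9 rows are dropped.

SQL:
SELECT a.student, b.title AS course
FROM enrollments a
INNER JOIN courses b ON a.course_id = b.id

Result:
student | course    
--------+-----------
Xander  | Networks  
Karen   | Networks  
Fiona   | Algebra   
Mia     | Algebra   
Hank    | Biology   
Aaron   | Networks  
Sam     | Algorithms


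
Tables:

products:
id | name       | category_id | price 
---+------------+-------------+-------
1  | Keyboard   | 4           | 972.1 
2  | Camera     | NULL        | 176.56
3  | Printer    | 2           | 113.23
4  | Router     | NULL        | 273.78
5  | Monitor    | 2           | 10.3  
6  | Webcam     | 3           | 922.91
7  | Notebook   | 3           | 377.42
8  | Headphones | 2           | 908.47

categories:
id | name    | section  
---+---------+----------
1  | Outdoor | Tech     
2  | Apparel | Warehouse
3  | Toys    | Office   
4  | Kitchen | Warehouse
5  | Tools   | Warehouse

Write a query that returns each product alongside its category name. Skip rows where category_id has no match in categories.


INNER JOIN keeps only products rows whose category_id matches an id in categories. Walk through each product:
  - product 1 (Keyboard): category_id=4 -> matches Kitchen
  - product 2 (Camera): category_id=NULL, no match -> dropped
  - product 3 (Printer): category_id=2 -> matches Apparel
  - product 4 (Router): category_id=NULL, no match -> dropped
  - product 5 (Monitor): category_id=2 -> matches Apparel
  - product 6 (Webcam): category_id=3 -> matches Toys
  - product 7 (Notebook): category_id=3 -> matches Toys
  - product 8 (Headphones): category_id=2 -> matches Apparel
So 2 of 8 rows are dropped.

SQL:
SELECT a.name, b.name AS category
FROM products a
INNER JOIN categories b ON a.category_id = b.id

Result:
name       | category
-----------+---------
Keyboard   | Kitchen 
Printer    | Apparel 
Monitor    | Apparel 
Webcam     | Toys    
Notebook   | Toys    
Headphones | Apparel 


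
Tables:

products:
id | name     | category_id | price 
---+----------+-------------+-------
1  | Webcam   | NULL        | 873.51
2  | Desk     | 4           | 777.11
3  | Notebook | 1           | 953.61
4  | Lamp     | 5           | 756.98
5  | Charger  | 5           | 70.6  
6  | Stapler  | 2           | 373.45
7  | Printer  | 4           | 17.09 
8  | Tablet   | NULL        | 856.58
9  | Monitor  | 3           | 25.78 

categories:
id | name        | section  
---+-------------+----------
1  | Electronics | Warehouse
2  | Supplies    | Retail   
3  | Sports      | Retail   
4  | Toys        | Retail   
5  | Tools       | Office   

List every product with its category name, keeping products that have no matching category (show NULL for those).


LEFT JOIN keeps every row from products (the left table); where category_id has no match in categories, the category columns become NULL. Walk through each product:
  - product 1 (Webcam): category_id=NULL, no match -> kept with NULL
  - product 2 (Desk): category_id=4 -> matches Toys
  - product 3 (Notebook): category_id=1 -> matches Electronics
  - product 4 (Lamp): category_id=5 -> matches Tools
  - product 5 (Charger): category_id=5 -> matches Tools
  - product 6 (Stapler): category_id=2 -> matches Supplies
  - product 7 (Printer): category_id=4 -> matches Toys
  - product 8 (Tablet): category_id=NULL, no match -> kept with NULL
  - product 9 (Monitor): category_id=3 -> matches Sports
All 9 rows appear; 2 have NULL category.

SQL:
SELECT a.name, b.name AS category
FROM products a
LEFT JOIN categories b ON a.category_id = b.id

Result:
name     | category   
---------+------------
Webcam   | NULL       
Desk     | Toys       
Notebook | Electronics
Lamp     | Tools      
Charger  | Tools      
Stapler  | Supplies   
Printer  | Toys       
Tablet   | NULL       
Monitor  | Sports     
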